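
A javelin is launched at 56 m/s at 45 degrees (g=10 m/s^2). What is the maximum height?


Given: v0 = 56 m/s, theta = 45 deg, g = 10 m/s^2
sin^2(45) = 1/2
Using H = v0^2 * sin^2(theta) / (2*g)
H = 56^2 * 1/2 / (2*10)
H = 3136 * 1/2 / 20
H = 1568 / 20
H = 392/5 m

392/5 m


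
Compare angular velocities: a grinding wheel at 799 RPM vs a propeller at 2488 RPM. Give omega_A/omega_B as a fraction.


Given: RPM_A = 799, RPM_B = 2488
omega = 2*pi*RPM/60, so omega_A/omega_B = RPM_A / RPM_B
omega_A/omega_B = 799 / 2488
omega_A/omega_B = 799/2488

799/2488


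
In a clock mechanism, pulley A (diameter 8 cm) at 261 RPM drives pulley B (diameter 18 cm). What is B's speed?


Given: D1 = 8 cm, w1 = 261 RPM, D2 = 18 cm
Using D1*w1 = D2*w2
w2 = D1*w1 / D2
w2 = 8*261 / 18
w2 = 2088 / 18
w2 = 116 RPM

116 RPM


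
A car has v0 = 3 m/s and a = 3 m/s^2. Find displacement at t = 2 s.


Given: v0 = 3 m/s, a = 3 m/s^2, t = 2 s
Using s = v0*t + (1/2)*a*t^2
s = 3*2 + (1/2)*3*2^2
s = 6 + (1/2)*12
s = 6 + 6
s = 12

12 m


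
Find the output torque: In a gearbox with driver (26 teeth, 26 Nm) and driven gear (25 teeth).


Given: N1 = 26, N2 = 25, T1 = 26 Nm
Using T2/T1 = N2/N1
T2 = T1 * N2 / N1
T2 = 26 * 25 / 26
T2 = 650 / 26
T2 = 25 Nm

25 Nm


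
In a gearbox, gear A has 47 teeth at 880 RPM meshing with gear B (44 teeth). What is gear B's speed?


Given: N1 = 47 teeth, w1 = 880 RPM, N2 = 44 teeth
Using N1*w1 = N2*w2
w2 = N1*w1 / N2
w2 = 47*880 / 44
w2 = 41360 / 44
w2 = 940 RPM

940 RPM


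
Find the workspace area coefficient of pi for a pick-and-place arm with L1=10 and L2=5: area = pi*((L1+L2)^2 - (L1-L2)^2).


Given: L1 = 10, L2 = 5
(L1+L2)^2 = (15)^2 = 225
(L1-L2)^2 = (5)^2 = 25
Difference = 225 - 25 = 200
This equals 4*L1*L2 = 4*10*5 = 200
Workspace area = 200*pi

200


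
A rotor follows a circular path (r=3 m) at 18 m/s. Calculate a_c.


Given: v = 18 m/s, r = 3 m
Using a_c = v^2 / r
a_c = 18^2 / 3
a_c = 324 / 3
a_c = 108 m/s^2

108 m/s^2


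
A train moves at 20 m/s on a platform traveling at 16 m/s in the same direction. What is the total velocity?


Given: object velocity = 20 m/s, platform velocity = 16 m/s (same direction)
Using classical velocity addition: v_total = v_object + v_platform
v_total = 20 + 16
v_total = 36 m/s

36 m/s


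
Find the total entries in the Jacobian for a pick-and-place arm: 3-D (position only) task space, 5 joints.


Given: task space dimension = 3, joints = 5
Jacobian is a 3 x 5 matrix
Total entries = rows * columns
Total = 3 * 5
Total = 15

15


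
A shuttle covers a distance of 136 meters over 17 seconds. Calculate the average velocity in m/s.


Given: distance d = 136 m, time t = 17 s
Using v = d / t
v = 136 / 17
v = 8 m/s

8 m/s


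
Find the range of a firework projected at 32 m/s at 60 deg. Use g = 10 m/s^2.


Given: v0 = 32 m/s, theta = 60 deg, g = 10 m/s^2
sin(2*60) = sin(120) = sqrt(3)/2
Using R = v0^2 * sin(2*theta) / g
R = 32^2 * (sqrt(3)/2) / 10
R = 1024 * sqrt(3) / 20
R = 256/5*sqrt(3) m

256/5*sqrt(3) m


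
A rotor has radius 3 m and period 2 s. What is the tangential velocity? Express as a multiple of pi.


Given: radius r = 3 m, period T = 2 s
Using v = 2*pi*r / T
v = 2*pi*3 / 2
v = 6*pi / 2
v = 3*pi m/s

3*pi m/s


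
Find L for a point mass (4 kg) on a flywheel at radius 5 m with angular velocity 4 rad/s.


Given: m = 4 kg, r = 5 m, omega = 4 rad/s
For a point mass: I = m*r^2
I = 4*5^2 = 4*25 = 100
L = I*omega = 100*4
L = 400 kg*m^2/s

400 kg*m^2/s


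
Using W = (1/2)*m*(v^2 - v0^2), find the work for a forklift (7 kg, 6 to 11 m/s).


Given: m = 7 kg, v0 = 6 m/s, v = 11 m/s
Using W = (1/2)*m*(v^2 - v0^2)
v^2 = 11^2 = 121
v0^2 = 6^2 = 36
v^2 - v0^2 = 121 - 36 = 85
W = (1/2)*7*85 = 595/2 J

595/2 J


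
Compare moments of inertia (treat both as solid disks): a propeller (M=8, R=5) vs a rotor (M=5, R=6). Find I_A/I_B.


Given: M1=8 kg, R1=5 m, M2=5 kg, R2=6 m
For a disk: I = (1/2)*M*R^2, so I_A/I_B = (M1*R1^2)/(M2*R2^2)
M1*R1^2 = 8*25 = 200
M2*R2^2 = 5*36 = 180
I_A/I_B = 200/180 = 10/9

10/9


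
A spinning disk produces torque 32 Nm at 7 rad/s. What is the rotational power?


Given: tau = 32 Nm, omega = 7 rad/s
Using P = tau * omega
P = 32 * 7
P = 224 W

224 W


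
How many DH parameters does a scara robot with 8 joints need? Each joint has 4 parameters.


Given: 8 joints, 4 DH parameters per joint (d, theta, a, alpha)
Total DH parameters = number_of_joints * 4
Total = 8 * 4
Total = 32

32


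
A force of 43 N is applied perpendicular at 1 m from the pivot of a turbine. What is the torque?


Given: F = 43 N, r = 1 m, angle = 90 deg (perpendicular)
Using tau = F * r * sin(90)
sin(90) = 1
tau = 43 * 1 * 1
tau = 43 Nm

43 Nm


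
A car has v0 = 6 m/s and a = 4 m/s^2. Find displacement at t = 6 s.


Given: v0 = 6 m/s, a = 4 m/s^2, t = 6 s
Using s = v0*t + (1/2)*a*t^2
s = 6*6 + (1/2)*4*6^2
s = 36 + (1/2)*144
s = 36 + 72
s = 108

108 m


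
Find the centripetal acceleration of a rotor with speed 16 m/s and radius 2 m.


Given: v = 16 m/s, r = 2 m
Using a_c = v^2 / r
a_c = 16^2 / 2
a_c = 256 / 2
a_c = 128 m/s^2

128 m/s^2


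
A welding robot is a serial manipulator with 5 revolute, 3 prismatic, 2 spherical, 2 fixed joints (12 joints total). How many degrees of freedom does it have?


Given: serial robot with 5 revolute, 3 prismatic, 2 spherical, 2 fixed joints
DOF contribution per joint type: revolute=1, prismatic=1, spherical=3, fixed=0
DOF = 5*1 + 3*1 + 2*3 + 2*0
DOF = 14

14


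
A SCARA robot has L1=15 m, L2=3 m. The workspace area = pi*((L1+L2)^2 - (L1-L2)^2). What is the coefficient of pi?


Given: L1 = 15, L2 = 3
(L1+L2)^2 = (18)^2 = 324
(L1-L2)^2 = (12)^2 = 144
Difference = 324 - 144 = 180
This equals 4*L1*L2 = 4*15*3 = 180
Workspace area = 180*pi

180


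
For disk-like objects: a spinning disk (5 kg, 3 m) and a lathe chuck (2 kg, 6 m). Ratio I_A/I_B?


Given: M1=5 kg, R1=3 m, M2=2 kg, R2=6 m
For a disk: I = (1/2)*M*R^2, so I_A/I_B = (M1*R1^2)/(M2*R2^2)
M1*R1^2 = 5*9 = 45
M2*R2^2 = 2*36 = 72
I_A/I_B = 45/72 = 5/8

5/8


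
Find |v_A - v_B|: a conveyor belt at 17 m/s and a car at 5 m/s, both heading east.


Given: v_A = 17 m/s east, v_B = 5 m/s east
Both move in the same direction; relative speed = |v_A - v_B|
|17 - 5| = |12|
= 12 m/s

12 m/s


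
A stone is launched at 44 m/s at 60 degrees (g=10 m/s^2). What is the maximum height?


Given: v0 = 44 m/s, theta = 60 deg, g = 10 m/s^2
sin^2(60) = 3/4
Using H = v0^2 * sin^2(theta) / (2*g)
H = 44^2 * 3/4 / (2*10)
H = 1936 * 3/4 / 20
H = 1452 / 20
H = 363/5 m

363/5 m


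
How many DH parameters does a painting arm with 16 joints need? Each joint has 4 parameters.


Given: 16 joints, 4 DH parameters per joint (d, theta, a, alpha)
Total DH parameters = number_of_joints * 4
Total = 16 * 4
Total = 64

64


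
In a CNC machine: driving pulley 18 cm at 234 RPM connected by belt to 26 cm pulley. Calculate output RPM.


Given: D1 = 18 cm, w1 = 234 RPM, D2 = 26 cm
Using D1*w1 = D2*w2
w2 = D1*w1 / D2
w2 = 18*234 / 26
w2 = 4212 / 26
w2 = 162 RPM

162 RPM


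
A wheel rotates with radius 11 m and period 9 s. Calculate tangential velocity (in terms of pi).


Given: radius r = 11 m, period T = 9 s
Using v = 2*pi*r / T
v = 2*pi*11 / 9
v = 22*pi / 9
v = 22/9*pi m/s

22/9*pi m/s


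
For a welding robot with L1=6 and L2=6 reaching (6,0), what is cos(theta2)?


Given: L1 = 6, L2 = 6, target (x, y) = (6, 0)
Using cos(theta2) = (x^2 + y^2 - L1^2 - L2^2) / (2*L1*L2)
x^2 + y^2 = 6^2 + 0 = 36
L1^2 + L2^2 = 36 + 36 = 72
Numerator = 36 - 72 = -36
Denominator = 2*6*6 = 72
cos(theta2) = -36/72 = -1/2

-1/2


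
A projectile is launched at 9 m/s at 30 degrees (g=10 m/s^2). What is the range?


Given: v0 = 9 m/s, theta = 30 deg, g = 10 m/s^2
sin(2*30) = sin(60) = sqrt(3)/2
Using R = v0^2 * sin(2*theta) / g
R = 9^2 * (sqrt(3)/2) / 10
R = 81 * sqrt(3) / 20
R = 81/20*sqrt(3) m

81/20*sqrt(3) m


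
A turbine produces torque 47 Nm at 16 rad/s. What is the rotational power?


Given: tau = 47 Nm, omega = 16 rad/s
Using P = tau * omega
P = 47 * 16
P = 752 W

752 W


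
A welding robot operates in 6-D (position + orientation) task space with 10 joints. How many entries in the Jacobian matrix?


Given: task space dimension = 6, joints = 10
Jacobian is a 6 x 10 matrix
Total entries = rows * columns
Total = 6 * 10
Total = 60

60


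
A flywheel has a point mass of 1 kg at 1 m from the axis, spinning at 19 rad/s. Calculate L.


Given: m = 1 kg, r = 1 m, omega = 19 rad/s
For a point mass: I = m*r^2
I = 1*1^2 = 1*1 = 1
L = I*omega = 1*19
L = 19 kg*m^2/s

19 kg*m^2/s


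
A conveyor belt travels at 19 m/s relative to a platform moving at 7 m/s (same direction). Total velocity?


Given: object velocity = 19 m/s, platform velocity = 7 m/s (same direction)
Using classical velocity addition: v_total = v_object + v_platform
v_total = 19 + 7
v_total = 26 m/s

26 m/s


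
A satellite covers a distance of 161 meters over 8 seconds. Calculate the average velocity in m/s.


Given: distance d = 161 m, time t = 8 s
Using v = d / t
v = 161 / 8
v = 161/8 m/s

161/8 m/s


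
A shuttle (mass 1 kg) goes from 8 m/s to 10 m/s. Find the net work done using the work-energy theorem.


Given: m = 1 kg, v0 = 8 m/s, v = 10 m/s
Using W = (1/2)*m*(v^2 - v0^2)
v^2 = 10^2 = 100
v0^2 = 8^2 = 64
v^2 - v0^2 = 100 - 64 = 36
W = (1/2)*1*36 = 18 J

18 J


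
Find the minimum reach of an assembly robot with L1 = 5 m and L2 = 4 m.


Given: L1 = 5 m, L2 = 4 m
For a 2-link planar arm, min reach = |L1 - L2| (second link folded back)
Min reach = |5 - 4|
Min reach = 1 m

1 m


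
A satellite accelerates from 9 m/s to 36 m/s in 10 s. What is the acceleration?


Given: initial velocity v0 = 9 m/s, final velocity v = 36 m/s, time t = 10 s
Using a = (v - v0) / t
a = (36 - 9) / 10
a = 27 / 10
a = 27/10 m/s^2

27/10 m/s^2


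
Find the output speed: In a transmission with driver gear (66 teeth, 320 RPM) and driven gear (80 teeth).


Given: N1 = 66 teeth, w1 = 320 RPM, N2 = 80 teeth
Using N1*w1 = N2*w2
w2 = N1*w1 / N2
w2 = 66*320 / 80
w2 = 21120 / 80
w2 = 264 RPM

264 RPM


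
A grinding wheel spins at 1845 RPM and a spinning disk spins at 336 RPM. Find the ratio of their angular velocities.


Given: RPM_A = 1845, RPM_B = 336
omega = 2*pi*RPM/60, so omega_A/omega_B = RPM_A / RPM_B
omega_A/omega_B = 1845 / 336
omega_A/omega_B = 615/112

615/112


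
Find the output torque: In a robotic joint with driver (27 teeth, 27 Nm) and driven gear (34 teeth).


Given: N1 = 27, N2 = 34, T1 = 27 Nm
Using T2/T1 = N2/N1
T2 = T1 * N2 / N1
T2 = 27 * 34 / 27
T2 = 918 / 27
T2 = 34 Nm

34 Nm


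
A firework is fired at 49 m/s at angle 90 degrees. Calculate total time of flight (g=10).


Given: v0 = 49 m/s, theta = 90 deg, g = 10 m/s^2
sin(90) = 1
Using T = 2*v0*sin(theta) / g
T = 2*49*1 / 10
T = 98 / 10
T = 49/5 s

49/5 s


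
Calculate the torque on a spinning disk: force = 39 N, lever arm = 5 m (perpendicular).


Given: F = 39 N, r = 5 m, angle = 90 deg (perpendicular)
Using tau = F * r * sin(90)
sin(90) = 1
tau = 39 * 5 * 1
tau = 195 Nm

195 Nm


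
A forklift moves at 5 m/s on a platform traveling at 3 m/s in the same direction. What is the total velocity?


Given: object velocity = 5 m/s, platform velocity = 3 m/s (same direction)
Using classical velocity addition: v_total = v_object + v_platform
v_total = 5 + 3
v_total = 8 m/s

8 m/s


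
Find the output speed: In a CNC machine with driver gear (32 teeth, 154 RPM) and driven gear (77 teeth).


Given: N1 = 32 teeth, w1 = 154 RPM, N2 = 77 teeth
Using N1*w1 = N2*w2
w2 = N1*w1 / N2
w2 = 32*154 / 77
w2 = 4928 / 77
w2 = 64 RPM

64 RPM


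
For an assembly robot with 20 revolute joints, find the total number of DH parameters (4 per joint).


Given: 20 joints, 4 DH parameters per joint (d, theta, a, alpha)
Total DH parameters = number_of_joints * 4
Total = 20 * 4
Total = 80

80


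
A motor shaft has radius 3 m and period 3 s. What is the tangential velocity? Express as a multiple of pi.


Given: radius r = 3 m, period T = 3 s
Using v = 2*pi*r / T
v = 2*pi*3 / 3
v = 6*pi / 3
v = 2*pi m/s

2*pi m/s


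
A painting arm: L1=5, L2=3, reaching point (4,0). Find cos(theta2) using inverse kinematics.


Given: L1 = 5, L2 = 3, target (x, y) = (4, 0)
Using cos(theta2) = (x^2 + y^2 - L1^2 - L2^2) / (2*L1*L2)
x^2 + y^2 = 4^2 + 0 = 16
L1^2 + L2^2 = 25 + 9 = 34
Numerator = 16 - 34 = -18
Denominator = 2*5*3 = 30
cos(theta2) = -18/30 = -3/5

-3/5


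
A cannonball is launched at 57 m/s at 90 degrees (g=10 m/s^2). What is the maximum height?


Given: v0 = 57 m/s, theta = 90 deg, g = 10 m/s^2
sin^2(90) = 1
Using H = v0^2 * sin^2(theta) / (2*g)
H = 57^2 * 1 / (2*10)
H = 3249 * 1 / 20
H = 3249 / 20
H = 3249/20 m

3249/20 m


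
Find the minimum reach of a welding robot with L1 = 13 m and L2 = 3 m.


Given: L1 = 13 m, L2 = 3 m
For a 2-link planar arm, min reach = |L1 - L2| (second link folded back)
Min reach = |13 - 3|
Min reach = 10 m

10 m


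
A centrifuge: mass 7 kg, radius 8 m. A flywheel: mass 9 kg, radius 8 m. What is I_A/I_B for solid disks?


Given: M1=7 kg, R1=8 m, M2=9 kg, R2=8 m
For a disk: I = (1/2)*M*R^2, so I_A/I_B = (M1*R1^2)/(M2*R2^2)
M1*R1^2 = 7*64 = 448
M2*R2^2 = 9*64 = 576
I_A/I_B = 448/576 = 7/9

7/9


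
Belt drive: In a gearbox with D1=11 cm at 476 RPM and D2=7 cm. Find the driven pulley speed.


Given: D1 = 11 cm, w1 = 476 RPM, D2 = 7 cm
Using D1*w1 = D2*w2
w2 = D1*w1 / D2
w2 = 11*476 / 7
w2 = 5236 / 7
w2 = 748 RPM

748 RPM


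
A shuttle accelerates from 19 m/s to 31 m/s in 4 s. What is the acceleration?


Given: initial velocity v0 = 19 m/s, final velocity v = 31 m/s, time t = 4 s
Using a = (v - v0) / t
a = (31 - 19) / 4
a = 12 / 4
a = 3 m/s^2

3 m/s^2


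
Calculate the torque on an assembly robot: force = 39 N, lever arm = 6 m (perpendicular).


Given: F = 39 N, r = 6 m, angle = 90 deg (perpendicular)
Using tau = F * r * sin(90)
sin(90) = 1
tau = 39 * 6 * 1
tau = 234 Nm

234 Nm


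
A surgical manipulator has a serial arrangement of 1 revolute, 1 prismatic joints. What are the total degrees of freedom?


Given: serial robot with 1 revolute, 1 prismatic joints
DOF contribution per joint type: revolute=1, prismatic=1, spherical=3, fixed=0
DOF = 1*1 + 1*1
DOF = 2

2


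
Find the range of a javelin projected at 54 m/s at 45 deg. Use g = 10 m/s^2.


Given: v0 = 54 m/s, theta = 45 deg, g = 10 m/s^2
sin(2*45) = sin(90) = 1
Using R = v0^2 * sin(2*theta) / g
R = 54^2 * 1 / 10
R = 2916 / 10
R = 1458/5 m

1458/5 m


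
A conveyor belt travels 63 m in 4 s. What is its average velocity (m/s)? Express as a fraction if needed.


Given: distance d = 63 m, time t = 4 s
Using v = d / t
v = 63 / 4
v = 63/4 m/s

63/4 m/s


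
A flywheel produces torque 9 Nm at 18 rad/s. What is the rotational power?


Given: tau = 9 Nm, omega = 18 rad/s
Using P = tau * omega
P = 9 * 18
P = 162 W

162 W


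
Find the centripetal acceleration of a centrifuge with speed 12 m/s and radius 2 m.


Given: v = 12 m/s, r = 2 m
Using a_c = v^2 / r
a_c = 12^2 / 2
a_c = 144 / 2
a_c = 72 m/s^2

72 m/s^2


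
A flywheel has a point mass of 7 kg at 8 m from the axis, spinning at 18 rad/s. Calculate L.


Given: m = 7 kg, r = 8 m, omega = 18 rad/s
For a point mass: I = m*r^2
I = 7*8^2 = 7*64 = 448
L = I*omega = 448*18
L = 8064 kg*m^2/s

8064 kg*m^2/s


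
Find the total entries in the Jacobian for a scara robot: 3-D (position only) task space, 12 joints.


Given: task space dimension = 3, joints = 12
Jacobian is a 3 x 12 matrix
Total entries = rows * columns
Total = 3 * 12
Total = 36

36


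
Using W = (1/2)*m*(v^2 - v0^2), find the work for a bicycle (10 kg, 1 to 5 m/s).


Given: m = 10 kg, v0 = 1 m/s, v = 5 m/s
Using W = (1/2)*m*(v^2 - v0^2)
v^2 = 5^2 = 25
v0^2 = 1^2 = 1
v^2 - v0^2 = 25 - 1 = 24
W = (1/2)*10*24 = 120 J

120 J


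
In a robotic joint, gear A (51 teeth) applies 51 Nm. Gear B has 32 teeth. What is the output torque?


Given: N1 = 51, N2 = 32, T1 = 51 Nm
Using T2/T1 = N2/N1
T2 = T1 * N2 / N1
T2 = 51 * 32 / 51
T2 = 1632 / 51
T2 = 32 Nm

32 Nm


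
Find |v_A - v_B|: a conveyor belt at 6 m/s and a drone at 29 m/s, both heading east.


Given: v_A = 6 m/s east, v_B = 29 m/s east
Both move in the same direction; relative speed = |v_A - v_B|
|6 - 29| = |-23|
= 23 m/s

23 m/s


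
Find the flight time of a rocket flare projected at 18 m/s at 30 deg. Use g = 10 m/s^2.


Given: v0 = 18 m/s, theta = 30 deg, g = 10 m/s^2
sin(30) = 1/2
Using T = 2*v0*sin(theta) / g
T = 2*18*1/2 / 10
T = 18 / 10
T = 9/5 s

9/5 s


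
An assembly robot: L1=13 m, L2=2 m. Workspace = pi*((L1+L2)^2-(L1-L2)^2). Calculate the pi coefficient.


Given: L1 = 13, L2 = 2
(L1+L2)^2 = (15)^2 = 225
(L1-L2)^2 = (11)^2 = 121
Difference = 225 - 121 = 104
This equals 4*L1*L2 = 4*13*2 = 104
Workspace area = 104*pi

104


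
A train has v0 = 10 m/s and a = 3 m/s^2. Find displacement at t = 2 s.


Given: v0 = 10 m/s, a = 3 m/s^2, t = 2 s
Using s = v0*t + (1/2)*a*t^2
s = 10*2 + (1/2)*3*2^2
s = 20 + (1/2)*12
s = 20 + 6
s = 26

26 m


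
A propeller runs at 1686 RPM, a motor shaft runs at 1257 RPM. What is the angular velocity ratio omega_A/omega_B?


Given: RPM_A = 1686, RPM_B = 1257
omega = 2*pi*RPM/60, so omega_A/omega_B = RPM_A / RPM_B
omega_A/omega_B = 1686 / 1257
omega_A/omega_B = 562/419

562/419


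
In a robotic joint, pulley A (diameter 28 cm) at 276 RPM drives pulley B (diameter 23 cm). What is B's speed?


Given: D1 = 28 cm, w1 = 276 RPM, D2 = 23 cm
Using D1*w1 = D2*w2
w2 = D1*w1 / D2
w2 = 28*276 / 23
w2 = 7728 / 23
w2 = 336 RPM

336 RPM


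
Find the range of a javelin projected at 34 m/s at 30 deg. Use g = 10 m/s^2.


Given: v0 = 34 m/s, theta = 30 deg, g = 10 m/s^2
sin(2*30) = sin(60) = sqrt(3)/2
Using R = v0^2 * sin(2*theta) / g
R = 34^2 * (sqrt(3)/2) / 10
R = 1156 * sqrt(3) / 20
R = 289/5*sqrt(3) m

289/5*sqrt(3) m


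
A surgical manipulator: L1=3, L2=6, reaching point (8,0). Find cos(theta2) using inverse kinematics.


Given: L1 = 3, L2 = 6, target (x, y) = (8, 0)
Using cos(theta2) = (x^2 + y^2 - L1^2 - L2^2) / (2*L1*L2)
x^2 + y^2 = 8^2 + 0 = 64
L1^2 + L2^2 = 9 + 36 = 45
Numerator = 64 - 45 = 19
Denominator = 2*3*6 = 36
cos(theta2) = 19/36 = 19/36

19/36


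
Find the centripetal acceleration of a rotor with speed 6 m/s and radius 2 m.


Given: v = 6 m/s, r = 2 m
Using a_c = v^2 / r
a_c = 6^2 / 2
a_c = 36 / 2
a_c = 18 m/s^2

18 m/s^2


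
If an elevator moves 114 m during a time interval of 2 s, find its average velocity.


Given: distance d = 114 m, time t = 2 s
Using v = d / t
v = 114 / 2
v = 57 m/s

57 m/s


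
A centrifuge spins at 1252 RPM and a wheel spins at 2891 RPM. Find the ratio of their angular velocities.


Given: RPM_A = 1252, RPM_B = 2891
omega = 2*pi*RPM/60, so omega_A/omega_B = RPM_A / RPM_B
omega_A/omega_B = 1252 / 2891
omega_A/omega_B = 1252/2891

1252/2891


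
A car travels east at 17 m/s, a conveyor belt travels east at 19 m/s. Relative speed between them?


Given: v_A = 17 m/s east, v_B = 19 m/s east
Both move in the same direction; relative speed = |v_A - v_B|
|17 - 19| = |-2|
= 2 m/s

2 m/s


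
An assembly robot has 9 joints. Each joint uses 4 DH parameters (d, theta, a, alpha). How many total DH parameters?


Given: 9 joints, 4 DH parameters per joint (d, theta, a, alpha)
Total DH parameters = number_of_joints * 4
Total = 9 * 4
Total = 36

36


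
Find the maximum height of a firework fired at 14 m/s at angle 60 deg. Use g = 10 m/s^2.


Given: v0 = 14 m/s, theta = 60 deg, g = 10 m/s^2
sin^2(60) = 3/4
Using H = v0^2 * sin^2(theta) / (2*g)
H = 14^2 * 3/4 / (2*10)
H = 196 * 3/4 / 20
H = 147 / 20
H = 147/20 m

147/20 m


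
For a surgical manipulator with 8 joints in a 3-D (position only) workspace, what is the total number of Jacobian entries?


Given: task space dimension = 3, joints = 8
Jacobian is a 3 x 8 matrix
Total entries = rows * columns
Total = 3 * 8
Total = 24

24


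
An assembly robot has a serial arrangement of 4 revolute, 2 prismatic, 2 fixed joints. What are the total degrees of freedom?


Given: serial robot with 4 revolute, 2 prismatic, 2 fixed joints
DOF contribution per joint type: revolute=1, prismatic=1, spherical=3, fixed=0
DOF = 4*1 + 2*1 + 2*0
DOF = 6

6


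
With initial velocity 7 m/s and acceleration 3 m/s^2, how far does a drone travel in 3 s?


Given: v0 = 7 m/s, a = 3 m/s^2, t = 3 s
Using s = v0*t + (1/2)*a*t^2
s = 7*3 + (1/2)*3*3^2
s = 21 + (1/2)*27
s = 21 + 27/2
s = 69/2

69/2 m


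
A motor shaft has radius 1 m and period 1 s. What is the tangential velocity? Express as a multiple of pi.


Given: radius r = 1 m, period T = 1 s
Using v = 2*pi*r / T
v = 2*pi*1 / 1
v = 2*pi / 1
v = 2*pi m/s

2*pi m/s


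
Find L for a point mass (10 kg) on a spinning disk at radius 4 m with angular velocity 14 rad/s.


Given: m = 10 kg, r = 4 m, omega = 14 rad/s
For a point mass: I = m*r^2
I = 10*4^2 = 10*16 = 160
L = I*omega = 160*14
L = 2240 kg*m^2/s

2240 kg*m^2/s


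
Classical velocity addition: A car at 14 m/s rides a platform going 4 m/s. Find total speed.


Given: object velocity = 14 m/s, platform velocity = 4 m/s (same direction)
Using classical velocity addition: v_total = v_object + v_platform
v_total = 14 + 4
v_total = 18 m/s

18 m/s


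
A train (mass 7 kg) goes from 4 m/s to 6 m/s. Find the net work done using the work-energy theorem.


Given: m = 7 kg, v0 = 4 m/s, v = 6 m/s
Using W = (1/2)*m*(v^2 - v0^2)
v^2 = 6^2 = 36
v0^2 = 4^2 = 16
v^2 - v0^2 = 36 - 16 = 20
W = (1/2)*7*20 = 70 J

70 J


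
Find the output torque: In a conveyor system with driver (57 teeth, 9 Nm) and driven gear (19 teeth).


Given: N1 = 57, N2 = 19, T1 = 9 Nm
Using T2/T1 = N2/N1
T2 = T1 * N2 / N1
T2 = 9 * 19 / 57
T2 = 171 / 57
T2 = 3 Nm

3 Nm


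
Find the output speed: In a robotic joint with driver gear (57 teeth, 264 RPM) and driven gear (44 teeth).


Given: N1 = 57 teeth, w1 = 264 RPM, N2 = 44 teeth
Using N1*w1 = N2*w2
w2 = N1*w1 / N2
w2 = 57*264 / 44
w2 = 15048 / 44
w2 = 342 RPM

342 RPM


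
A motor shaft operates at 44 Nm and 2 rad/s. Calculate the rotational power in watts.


Given: tau = 44 Nm, omega = 2 rad/s
Using P = tau * omega
P = 44 * 2
P = 88 W

88 W


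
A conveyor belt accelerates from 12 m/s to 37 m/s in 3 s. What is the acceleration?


Given: initial velocity v0 = 12 m/s, final velocity v = 37 m/s, time t = 3 s
Using a = (v - v0) / t
a = (37 - 12) / 3
a = 25 / 3
a = 25/3 m/s^2

25/3 m/s^2


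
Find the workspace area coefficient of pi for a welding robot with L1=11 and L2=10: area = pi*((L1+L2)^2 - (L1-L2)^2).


Given: L1 = 11, L2 = 10
(L1+L2)^2 = (21)^2 = 441
(L1-L2)^2 = (1)^2 = 1
Difference = 441 - 1 = 440
This equals 4*L1*L2 = 4*11*10 = 440
Workspace area = 440*pi

440


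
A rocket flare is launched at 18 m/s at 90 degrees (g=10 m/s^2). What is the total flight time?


Given: v0 = 18 m/s, theta = 90 deg, g = 10 m/s^2
sin(90) = 1
Using T = 2*v0*sin(theta) / g
T = 2*18*1 / 10
T = 36 / 10
T = 18/5 s

18/5 s


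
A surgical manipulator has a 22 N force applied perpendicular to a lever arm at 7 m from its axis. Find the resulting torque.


Given: F = 22 N, r = 7 m, angle = 90 deg (perpendicular)
Using tau = F * r * sin(90)
sin(90) = 1
tau = 22 * 7 * 1
tau = 154 Nm

154 Nm


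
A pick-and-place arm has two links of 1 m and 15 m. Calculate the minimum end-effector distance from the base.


Given: L1 = 1 m, L2 = 15 m
For a 2-link planar arm, min reach = |L1 - L2| (second link folded back)
Min reach = |1 - 15|
Min reach = 14 m

14 m


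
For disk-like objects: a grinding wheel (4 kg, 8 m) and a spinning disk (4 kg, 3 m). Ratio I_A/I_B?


Given: M1=4 kg, R1=8 m, M2=4 kg, R2=3 m
For a disk: I = (1/2)*M*R^2, so I_A/I_B = (M1*R1^2)/(M2*R2^2)
M1*R1^2 = 4*64 = 256
M2*R2^2 = 4*9 = 36
I_A/I_B = 256/36 = 64/9

64/9


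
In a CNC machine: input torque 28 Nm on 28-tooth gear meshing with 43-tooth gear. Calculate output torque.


Given: N1 = 28, N2 = 43, T1 = 28 Nm
Using T2/T1 = N2/N1
T2 = T1 * N2 / N1
T2 = 28 * 43 / 28
T2 = 1204 / 28
T2 = 43 Nm

43 Nm


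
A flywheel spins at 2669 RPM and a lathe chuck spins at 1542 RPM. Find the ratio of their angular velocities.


Given: RPM_A = 2669, RPM_B = 1542
omega = 2*pi*RPM/60, so omega_A/omega_B = RPM_A / RPM_B
omega_A/omega_B = 2669 / 1542
omega_A/omega_B = 2669/1542

2669/1542


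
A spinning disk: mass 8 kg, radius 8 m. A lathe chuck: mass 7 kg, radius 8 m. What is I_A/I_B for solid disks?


Given: M1=8 kg, R1=8 m, M2=7 kg, R2=8 m
For a disk: I = (1/2)*M*R^2, so I_A/I_B = (M1*R1^2)/(M2*R2^2)
M1*R1^2 = 8*64 = 512
M2*R2^2 = 7*64 = 448
I_A/I_B = 512/448 = 8/7

8/7


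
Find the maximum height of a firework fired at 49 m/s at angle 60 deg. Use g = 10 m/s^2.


Given: v0 = 49 m/s, theta = 60 deg, g = 10 m/s^2
sin^2(60) = 3/4
Using H = v0^2 * sin^2(theta) / (2*g)
H = 49^2 * 3/4 / (2*10)
H = 2401 * 3/4 / 20
H = 7203/4 / 20
H = 7203/80 m

7203/80 m


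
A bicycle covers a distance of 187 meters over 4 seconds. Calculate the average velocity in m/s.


Given: distance d = 187 m, time t = 4 s
Using v = d / t
v = 187 / 4
v = 187/4 m/s

187/4 m/s


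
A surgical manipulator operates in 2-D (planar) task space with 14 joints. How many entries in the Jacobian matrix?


Given: task space dimension = 2, joints = 14
Jacobian is a 2 x 14 matrix
Total entries = rows * columns
Total = 2 * 14
Total = 28

28


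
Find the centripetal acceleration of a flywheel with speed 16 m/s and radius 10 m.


Given: v = 16 m/s, r = 10 m
Using a_c = v^2 / r
a_c = 16^2 / 10
a_c = 256 / 10
a_c = 128/5 m/s^2

128/5 m/s^2


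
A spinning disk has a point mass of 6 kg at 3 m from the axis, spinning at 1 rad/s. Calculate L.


Given: m = 6 kg, r = 3 m, omega = 1 rad/s
For a point mass: I = m*r^2
I = 6*3^2 = 6*9 = 54
L = I*omega = 54*1
L = 54 kg*m^2/s

54 kg*m^2/s


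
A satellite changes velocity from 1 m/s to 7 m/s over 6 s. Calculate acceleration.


Given: initial velocity v0 = 1 m/s, final velocity v = 7 m/s, time t = 6 s
Using a = (v - v0) / t
a = (7 - 1) / 6
a = 6 / 6
a = 1 m/s^2

1 m/s^2


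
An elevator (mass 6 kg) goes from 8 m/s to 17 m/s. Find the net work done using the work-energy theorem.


Given: m = 6 kg, v0 = 8 m/s, v = 17 m/s
Using W = (1/2)*m*(v^2 - v0^2)
v^2 = 17^2 = 289
v0^2 = 8^2 = 64
v^2 - v0^2 = 289 - 64 = 225
W = (1/2)*6*225 = 675 J

675 J


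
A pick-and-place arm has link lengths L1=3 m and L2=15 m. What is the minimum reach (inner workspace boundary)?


Given: L1 = 3 m, L2 = 15 m
For a 2-link planar arm, min reach = |L1 - L2| (second link folded back)
Min reach = |3 - 15|
Min reach = 12 m

12 m


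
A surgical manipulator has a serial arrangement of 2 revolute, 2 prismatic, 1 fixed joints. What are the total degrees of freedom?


Given: serial robot with 2 revolute, 2 prismatic, 1 fixed joints
DOF contribution per joint type: revolute=1, prismatic=1, spherical=3, fixed=0
DOF = 2*1 + 2*1 + 1*0
DOF = 4

4


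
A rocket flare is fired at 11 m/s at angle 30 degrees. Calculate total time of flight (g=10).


Given: v0 = 11 m/s, theta = 30 deg, g = 10 m/s^2
sin(30) = 1/2
Using T = 2*v0*sin(theta) / g
T = 2*11*1/2 / 10
T = 11 / 10
T = 11/10 s

11/10 s


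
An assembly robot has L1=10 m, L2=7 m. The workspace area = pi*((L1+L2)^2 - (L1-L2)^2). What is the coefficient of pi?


Given: L1 = 10, L2 = 7
(L1+L2)^2 = (17)^2 = 289
(L1-L2)^2 = (3)^2 = 9
Difference = 289 - 9 = 280
This equals 4*L1*L2 = 4*10*7 = 280
Workspace area = 280*pi

280


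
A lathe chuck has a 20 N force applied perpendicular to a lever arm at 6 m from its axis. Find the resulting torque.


Given: F = 20 N, r = 6 m, angle = 90 deg (perpendicular)
Using tau = F * r * sin(90)
sin(90) = 1
tau = 20 * 6 * 1
tau = 120 Nm

120 Nm


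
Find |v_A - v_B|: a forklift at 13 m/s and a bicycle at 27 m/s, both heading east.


Given: v_A = 13 m/s east, v_B = 27 m/s east
Both move in the same direction; relative speed = |v_A - v_B|
|13 - 27| = |-14|
= 14 m/s

14 m/s


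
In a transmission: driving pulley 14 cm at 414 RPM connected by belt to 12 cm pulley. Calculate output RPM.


Given: D1 = 14 cm, w1 = 414 RPM, D2 = 12 cm
Using D1*w1 = D2*w2
w2 = D1*w1 / D2
w2 = 14*414 / 12
w2 = 5796 / 12
w2 = 483 RPM

483 RPM


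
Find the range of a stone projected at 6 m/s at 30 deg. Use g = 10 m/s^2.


Given: v0 = 6 m/s, theta = 30 deg, g = 10 m/s^2
sin(2*30) = sin(60) = sqrt(3)/2
Using R = v0^2 * sin(2*theta) / g
R = 6^2 * (sqrt(3)/2) / 10
R = 36 * sqrt(3) / 20
R = 9/5*sqrt(3) m

9/5*sqrt(3) m


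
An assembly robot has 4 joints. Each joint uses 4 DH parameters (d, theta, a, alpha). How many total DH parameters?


Given: 4 joints, 4 DH parameters per joint (d, theta, a, alpha)
Total DH parameters = number_of_joints * 4
Total = 4 * 4
Total = 16

16


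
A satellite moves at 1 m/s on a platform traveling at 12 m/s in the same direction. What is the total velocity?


Given: object velocity = 1 m/s, platform velocity = 12 m/s (same direction)
Using classical velocity addition: v_total = v_object + v_platform
v_total = 1 + 12
v_total = 13 m/s

13 m/s


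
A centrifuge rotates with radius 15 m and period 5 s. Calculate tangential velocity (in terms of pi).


Given: radius r = 15 m, period T = 5 s
Using v = 2*pi*r / T
v = 2*pi*15 / 5
v = 30*pi / 5
v = 6*pi m/s

6*pi m/s


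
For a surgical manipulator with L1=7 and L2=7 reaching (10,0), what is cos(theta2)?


Given: L1 = 7, L2 = 7, target (x, y) = (10, 0)
Using cos(theta2) = (x^2 + y^2 - L1^2 - L2^2) / (2*L1*L2)
x^2 + y^2 = 10^2 + 0 = 100
L1^2 + L2^2 = 49 + 49 = 98
Numerator = 100 - 98 = 2
Denominator = 2*7*7 = 98
cos(theta2) = 2/98 = 1/49

1/49


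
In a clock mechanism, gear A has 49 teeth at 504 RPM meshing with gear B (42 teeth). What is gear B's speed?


Given: N1 = 49 teeth, w1 = 504 RPM, N2 = 42 teeth
Using N1*w1 = N2*w2
w2 = N1*w1 / N2
w2 = 49*504 / 42
w2 = 24696 / 42
w2 = 588 RPM

588 RPM


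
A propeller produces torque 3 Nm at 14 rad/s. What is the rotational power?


Given: tau = 3 Nm, omega = 14 rad/s
Using P = tau * omega
P = 3 * 14
P = 42 W

42 W


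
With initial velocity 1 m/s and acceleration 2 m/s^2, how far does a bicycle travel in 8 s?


Given: v0 = 1 m/s, a = 2 m/s^2, t = 8 s
Using s = v0*t + (1/2)*a*t^2
s = 1*8 + (1/2)*2*8^2
s = 8 + (1/2)*128
s = 8 + 64
s = 72

72 m


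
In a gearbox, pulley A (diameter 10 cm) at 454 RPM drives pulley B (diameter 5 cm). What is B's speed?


Given: D1 = 10 cm, w1 = 454 RPM, D2 = 5 cm
Using D1*w1 = D2*w2
w2 = D1*w1 / D2
w2 = 10*454 / 5
w2 = 4540 / 5
w2 = 908 RPM

908 RPM


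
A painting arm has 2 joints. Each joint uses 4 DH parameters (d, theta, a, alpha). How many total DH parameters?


Given: 2 joints, 4 DH parameters per joint (d, theta, a, alpha)
Total DH parameters = number_of_joints * 4
Total = 2 * 4
Total = 8

8


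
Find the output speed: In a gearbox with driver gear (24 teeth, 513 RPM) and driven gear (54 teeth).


Given: N1 = 24 teeth, w1 = 513 RPM, N2 = 54 teeth
Using N1*w1 = N2*w2
w2 = N1*w1 / N2
w2 = 24*513 / 54
w2 = 12312 / 54
w2 = 228 RPM

228 RPM


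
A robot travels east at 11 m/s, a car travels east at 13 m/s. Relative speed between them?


Given: v_A = 11 m/s east, v_B = 13 m/s east
Both move in the same direction; relative speed = |v_A - v_B|
|11 - 13| = |-2|
= 2 m/s

2 m/s


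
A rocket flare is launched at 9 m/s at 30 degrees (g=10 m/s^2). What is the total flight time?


Given: v0 = 9 m/s, theta = 30 deg, g = 10 m/s^2
sin(30) = 1/2
Using T = 2*v0*sin(theta) / g
T = 2*9*1/2 / 10
T = 9 / 10
T = 9/10 s

9/10 s


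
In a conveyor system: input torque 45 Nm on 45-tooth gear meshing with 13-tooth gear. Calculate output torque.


Given: N1 = 45, N2 = 13, T1 = 45 Nm
Using T2/T1 = N2/N1
T2 = T1 * N2 / N1
T2 = 45 * 13 / 45
T2 = 585 / 45
T2 = 13 Nm

13 Nm


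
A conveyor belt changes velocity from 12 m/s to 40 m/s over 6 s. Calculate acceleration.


Given: initial velocity v0 = 12 m/s, final velocity v = 40 m/s, time t = 6 s
Using a = (v - v0) / t
a = (40 - 12) / 6
a = 28 / 6
a = 14/3 m/s^2

14/3 m/s^2


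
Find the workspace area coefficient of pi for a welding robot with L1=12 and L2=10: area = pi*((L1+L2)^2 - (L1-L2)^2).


Given: L1 = 12, L2 = 10
(L1+L2)^2 = (22)^2 = 484
(L1-L2)^2 = (2)^2 = 4
Difference = 484 - 4 = 480
This equals 4*L1*L2 = 4*12*10 = 480
Workspace area = 480*pi

480


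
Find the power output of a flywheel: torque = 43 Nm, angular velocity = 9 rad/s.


Given: tau = 43 Nm, omega = 9 rad/s
Using P = tau * omega
P = 43 * 9
P = 387 W

387 W


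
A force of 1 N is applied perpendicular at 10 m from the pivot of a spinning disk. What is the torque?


Given: F = 1 N, r = 10 m, angle = 90 deg (perpendicular)
Using tau = F * r * sin(90)
sin(90) = 1
tau = 1 * 10 * 1
tau = 10 Nm

10 Nm


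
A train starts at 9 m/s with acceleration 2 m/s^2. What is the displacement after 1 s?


Given: v0 = 9 m/s, a = 2 m/s^2, t = 1 s
Using s = v0*t + (1/2)*a*t^2
s = 9*1 + (1/2)*2*1^2
s = 9 + (1/2)*2
s = 9 + 1
s = 10

10 m


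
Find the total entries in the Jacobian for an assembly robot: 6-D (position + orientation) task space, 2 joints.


Given: task space dimension = 6, joints = 2
Jacobian is a 6 x 2 matrix
Total entries = rows * columns
Total = 6 * 2
Total = 12

12


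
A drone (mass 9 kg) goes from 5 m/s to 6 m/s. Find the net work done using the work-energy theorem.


Given: m = 9 kg, v0 = 5 m/s, v = 6 m/s
Using W = (1/2)*m*(v^2 - v0^2)
v^2 = 6^2 = 36
v0^2 = 5^2 = 25
v^2 - v0^2 = 36 - 25 = 11
W = (1/2)*9*11 = 99/2 J

99/2 J


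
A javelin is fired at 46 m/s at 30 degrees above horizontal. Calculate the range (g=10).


Given: v0 = 46 m/s, theta = 30 deg, g = 10 m/s^2
sin(2*30) = sin(60) = sqrt(3)/2
Using R = v0^2 * sin(2*theta) / g
R = 46^2 * (sqrt(3)/2) / 10
R = 2116 * sqrt(3) / 20
R = 529/5*sqrt(3) m

529/5*sqrt(3) m


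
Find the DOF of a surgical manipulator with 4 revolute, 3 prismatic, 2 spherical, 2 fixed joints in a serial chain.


Given: serial robot with 4 revolute, 3 prismatic, 2 spherical, 2 fixed joints
DOF contribution per joint type: revolute=1, prismatic=1, spherical=3, fixed=0
DOF = 4*1 + 3*1 + 2*3 + 2*0
DOF = 13

13


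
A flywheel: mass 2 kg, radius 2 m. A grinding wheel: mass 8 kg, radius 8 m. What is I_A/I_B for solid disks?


Given: M1=2 kg, R1=2 m, M2=8 kg, R2=8 m
For a disk: I = (1/2)*M*R^2, so I_A/I_B = (M1*R1^2)/(M2*R2^2)
M1*R1^2 = 2*4 = 8
M2*R2^2 = 8*64 = 512
I_A/I_B = 8/512 = 1/64

1/64


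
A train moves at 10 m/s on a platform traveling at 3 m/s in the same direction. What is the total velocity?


Given: object velocity = 10 m/s, platform velocity = 3 m/s (same direction)
Using classical velocity addition: v_total = v_object + v_platform
v_total = 10 + 3
v_total = 13 m/s

13 m/s


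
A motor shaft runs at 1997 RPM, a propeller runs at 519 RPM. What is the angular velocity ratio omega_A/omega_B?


Given: RPM_A = 1997, RPM_B = 519
omega = 2*pi*RPM/60, so omega_A/omega_B = RPM_A / RPM_B
omega_A/omega_B = 1997 / 519
omega_A/omega_B = 1997/519

1997/519


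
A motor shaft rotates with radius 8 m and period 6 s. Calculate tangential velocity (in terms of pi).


Given: radius r = 8 m, period T = 6 s
Using v = 2*pi*r / T
v = 2*pi*8 / 6
v = 16*pi / 6
v = 8/3*pi m/s

8/3*pi m/s


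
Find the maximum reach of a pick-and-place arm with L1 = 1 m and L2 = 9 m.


Given: L1 = 1 m, L2 = 9 m
For a 2-link planar arm, max reach = L1 + L2 (fully extended)
Max reach = 1 + 9
Max reach = 10 m

10 m


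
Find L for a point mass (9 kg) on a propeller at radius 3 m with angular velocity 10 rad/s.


Given: m = 9 kg, r = 3 m, omega = 10 rad/s
For a point mass: I = m*r^2
I = 9*3^2 = 9*9 = 81
L = I*omega = 81*10
L = 810 kg*m^2/s

810 kg*m^2/s


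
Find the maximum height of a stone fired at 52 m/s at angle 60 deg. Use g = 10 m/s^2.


Given: v0 = 52 m/s, theta = 60 deg, g = 10 m/s^2
sin^2(60) = 3/4
Using H = v0^2 * sin^2(theta) / (2*g)
H = 52^2 * 3/4 / (2*10)
H = 2704 * 3/4 / 20
H = 2028 / 20
H = 507/5 m

507/5 m


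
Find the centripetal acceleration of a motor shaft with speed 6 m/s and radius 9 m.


Given: v = 6 m/s, r = 9 m
Using a_c = v^2 / r
a_c = 6^2 / 9
a_c = 36 / 9
a_c = 4 m/s^2

4 m/s^2


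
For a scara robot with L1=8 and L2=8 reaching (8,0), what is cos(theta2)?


Given: L1 = 8, L2 = 8, target (x, y) = (8, 0)
Using cos(theta2) = (x^2 + y^2 - L1^2 - L2^2) / (2*L1*L2)
x^2 + y^2 = 8^2 + 0 = 64
L1^2 + L2^2 = 64 + 64 = 128
Numerator = 64 - 128 = -64
Denominator = 2*8*8 = 128
cos(theta2) = -64/128 = -1/2

-1/2


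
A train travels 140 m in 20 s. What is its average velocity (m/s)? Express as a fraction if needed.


Given: distance d = 140 m, time t = 20 s
Using v = d / t
v = 140 / 20
v = 7 m/s

7 m/s


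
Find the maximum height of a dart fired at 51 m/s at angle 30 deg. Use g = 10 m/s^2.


Given: v0 = 51 m/s, theta = 30 deg, g = 10 m/s^2
sin^2(30) = 1/4
Using H = v0^2 * sin^2(theta) / (2*g)
H = 51^2 * 1/4 / (2*10)
H = 2601 * 1/4 / 20
H = 2601/4 / 20
H = 2601/80 m

2601/80 m


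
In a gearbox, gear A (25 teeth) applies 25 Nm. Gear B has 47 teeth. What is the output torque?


Given: N1 = 25, N2 = 47, T1 = 25 Nm
Using T2/T1 = N2/N1
T2 = T1 * N2 / N1
T2 = 25 * 47 / 25
T2 = 1175 / 25
T2 = 47 Nm

47 Nm


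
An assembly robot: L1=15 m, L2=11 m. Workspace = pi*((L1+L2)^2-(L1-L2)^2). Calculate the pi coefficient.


Given: L1 = 15, L2 = 11
(L1+L2)^2 = (26)^2 = 676
(L1-L2)^2 = (4)^2 = 16
Difference = 676 - 16 = 660
This equals 4*L1*L2 = 4*15*11 = 660
Workspace area = 660*pi

660


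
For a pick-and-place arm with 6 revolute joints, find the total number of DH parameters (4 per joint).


Given: 6 joints, 4 DH parameters per joint (d, theta, a, alpha)
Total DH parameters = number_of_joints * 4
Total = 6 * 4
Total = 24

24


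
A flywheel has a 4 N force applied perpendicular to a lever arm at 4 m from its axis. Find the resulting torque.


Given: F = 4 N, r = 4 m, angle = 90 deg (perpendicular)
Using tau = F * r * sin(90)
sin(90) = 1
tau = 4 * 4 * 1
tau = 16 Nm

16 Nm


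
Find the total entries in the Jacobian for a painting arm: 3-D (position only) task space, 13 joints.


Given: task space dimension = 3, joints = 13
Jacobian is a 3 x 13 matrix
Total entries = rows * columns
Total = 3 * 13
Total = 39

39


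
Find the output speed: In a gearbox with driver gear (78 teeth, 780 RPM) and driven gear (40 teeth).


Given: N1 = 78 teeth, w1 = 780 RPM, N2 = 40 teeth
Using N1*w1 = N2*w2
w2 = N1*w1 / N2
w2 = 78*780 / 40
w2 = 60840 / 40
w2 = 1521 RPM

1521 RPM


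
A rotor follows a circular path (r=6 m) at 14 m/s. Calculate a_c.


Given: v = 14 m/s, r = 6 m
Using a_c = v^2 / r
a_c = 14^2 / 6
a_c = 196 / 6
a_c = 98/3 m/s^2

98/3 m/s^2


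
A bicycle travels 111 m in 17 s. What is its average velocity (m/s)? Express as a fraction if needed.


Given: distance d = 111 m, time t = 17 s
Using v = d / t
v = 111 / 17
v = 111/17 m/s

111/17 m/s


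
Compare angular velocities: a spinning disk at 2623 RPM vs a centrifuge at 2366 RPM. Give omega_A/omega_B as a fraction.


Given: RPM_A = 2623, RPM_B = 2366
omega = 2*pi*RPM/60, so omega_A/omega_B = RPM_A / RPM_B
omega_A/omega_B = 2623 / 2366
omega_A/omega_B = 2623/2366

2623/2366


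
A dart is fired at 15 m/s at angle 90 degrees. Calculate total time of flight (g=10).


Given: v0 = 15 m/s, theta = 90 deg, g = 10 m/s^2
sin(90) = 1
Using T = 2*v0*sin(theta) / g
T = 2*15*1 / 10
T = 30 / 10
T = 3 s

3 s


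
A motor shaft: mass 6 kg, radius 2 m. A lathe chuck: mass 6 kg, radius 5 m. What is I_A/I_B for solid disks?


Given: M1=6 kg, R1=2 m, M2=6 kg, R2=5 m
For a disk: I = (1/2)*M*R^2, so I_A/I_B = (M1*R1^2)/(M2*R2^2)
M1*R1^2 = 6*4 = 24
M2*R2^2 = 6*25 = 150
I_A/I_B = 24/150 = 4/25

4/25
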